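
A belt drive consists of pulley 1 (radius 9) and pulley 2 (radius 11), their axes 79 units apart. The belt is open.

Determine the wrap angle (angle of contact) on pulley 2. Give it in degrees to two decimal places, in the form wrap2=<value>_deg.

wrap2=182.90_deg

open belt: β = asin((r2−r1)/C) = asin(2/79) = 1.4507°
wrap1 = π − 2β = 177.0986°
wrap2 = π + 2β = 182.9014°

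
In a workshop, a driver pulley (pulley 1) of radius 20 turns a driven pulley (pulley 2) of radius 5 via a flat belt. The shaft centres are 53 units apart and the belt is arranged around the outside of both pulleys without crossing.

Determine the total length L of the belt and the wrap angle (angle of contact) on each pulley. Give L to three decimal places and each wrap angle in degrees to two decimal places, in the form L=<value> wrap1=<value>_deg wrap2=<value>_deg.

L=188.814 wrap1=212.88_deg wrap2=147.12_deg

open belt: β = asin((r2−r1)/C) = asin(-15/53) = -16.4405°
wrap1 = π − 2β = 212.8809°
wrap2 = π + 2β = 147.1191°
tangent length = C·cosβ = 50.8331
L = r1·wrap1 + r2·wrap2 + 2·C·cosβ = 20·3.7155 + 5·2.5677 + 2·50.8331 = 188.8141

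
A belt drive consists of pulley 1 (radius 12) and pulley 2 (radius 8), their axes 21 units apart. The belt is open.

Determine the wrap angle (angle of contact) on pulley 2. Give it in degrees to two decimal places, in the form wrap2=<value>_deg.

wrap2=158.04_deg

open belt: β = asin((r2−r1)/C) = asin(-4/21) = -10.9806°
wrap1 = π − 2β = 201.9612°
wrap2 = π + 2β = 158.0388°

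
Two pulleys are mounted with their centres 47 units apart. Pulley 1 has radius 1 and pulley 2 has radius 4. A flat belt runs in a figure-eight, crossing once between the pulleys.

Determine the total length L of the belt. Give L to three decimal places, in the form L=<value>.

L=110.240

crossed belt: β = asin((r1+r2)/C) = asin(5/47) = 6.1069°
wrap1 = wrap2 = π + 2β = 192.2137°
tangent length = C·cosβ = 46.7333
L = (r1+r2)·wrap + 2·C·cosβ = 5·3.3548 + 2·46.7333 = 110.2404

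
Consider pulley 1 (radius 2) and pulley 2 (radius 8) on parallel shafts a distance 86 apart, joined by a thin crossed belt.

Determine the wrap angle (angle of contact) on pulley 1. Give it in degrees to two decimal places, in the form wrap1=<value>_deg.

crossed belt: β = asin((r1+r2)/C) = asin(10/86) = 6.6774°
wrap1 = wrap2 = π + 2β = 193.3548°

wrap1=193.35_deg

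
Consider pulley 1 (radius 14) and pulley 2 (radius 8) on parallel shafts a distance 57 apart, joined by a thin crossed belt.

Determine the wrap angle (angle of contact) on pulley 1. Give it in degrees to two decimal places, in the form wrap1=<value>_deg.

crossed belt: β = asin((r1+r2)/C) = asin(22/57) = 22.7037°
wrap1 = wrap2 = π + 2β = 225.4073°

wrap1=225.41_deg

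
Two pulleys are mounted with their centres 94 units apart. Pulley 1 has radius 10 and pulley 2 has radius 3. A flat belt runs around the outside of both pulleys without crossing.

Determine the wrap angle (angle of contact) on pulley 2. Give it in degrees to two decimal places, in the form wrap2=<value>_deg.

wrap2=171.46_deg

open belt: β = asin((r2−r1)/C) = asin(-7/94) = -4.2707°
wrap1 = π − 2β = 188.5413°
wrap2 = π + 2β = 171.4587°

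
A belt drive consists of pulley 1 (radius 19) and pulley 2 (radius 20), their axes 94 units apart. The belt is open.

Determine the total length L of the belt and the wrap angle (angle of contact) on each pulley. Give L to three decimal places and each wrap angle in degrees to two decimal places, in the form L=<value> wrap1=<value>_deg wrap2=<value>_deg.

L=310.533 wrap1=178.78_deg wrap2=181.22_deg

open belt: β = asin((r2−r1)/C) = asin(1/94) = 0.6095°
wrap1 = π − 2β = 178.7809°
wrap2 = π + 2β = 181.2191°
tangent length = C·cosβ = 93.9947
L = r1·wrap1 + r2·wrap2 + 2·C·cosβ = 19·3.1203 + 20·3.1629 + 2·93.9947 = 310.5328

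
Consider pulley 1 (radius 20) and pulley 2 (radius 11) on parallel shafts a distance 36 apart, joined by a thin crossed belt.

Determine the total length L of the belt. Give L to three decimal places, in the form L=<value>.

L=198.317

crossed belt: β = asin((r1+r2)/C) = asin(31/36) = 59.4416°
wrap1 = wrap2 = π + 2β = 298.8831°
tangent length = C·cosβ = 18.3030
L = (r1+r2)·wrap + 2·C·cosβ = 31·5.2165 + 2·18.3030 = 198.3173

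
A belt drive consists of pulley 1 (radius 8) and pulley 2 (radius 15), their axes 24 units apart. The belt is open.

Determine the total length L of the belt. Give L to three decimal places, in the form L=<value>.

L=122.313

open belt: β = asin((r2−r1)/C) = asin(7/24) = 16.9578°
wrap1 = π − 2β = 146.0845°
wrap2 = π + 2β = 213.9155°
tangent length = C·cosβ = 22.9565
L = r1·wrap1 + r2·wrap2 + 2·C·cosβ = 8·2.5497 + 15·3.7335 + 2·22.9565 = 122.3132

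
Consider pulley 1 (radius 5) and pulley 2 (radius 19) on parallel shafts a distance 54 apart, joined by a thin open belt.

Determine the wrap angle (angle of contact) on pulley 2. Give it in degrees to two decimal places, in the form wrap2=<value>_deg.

wrap2=210.05_deg

open belt: β = asin((r2−r1)/C) = asin(14/54) = 15.0261°
wrap1 = π − 2β = 149.9478°
wrap2 = π + 2β = 210.0522°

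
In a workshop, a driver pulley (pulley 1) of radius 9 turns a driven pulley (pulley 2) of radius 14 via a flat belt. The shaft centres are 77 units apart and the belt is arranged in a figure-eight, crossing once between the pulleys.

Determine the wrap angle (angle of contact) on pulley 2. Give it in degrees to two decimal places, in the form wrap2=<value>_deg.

crossed belt: β = asin((r1+r2)/C) = asin(23/77) = 17.3796°
wrap1 = wrap2 = π + 2β = 214.7592°

wrap2=214.76_deg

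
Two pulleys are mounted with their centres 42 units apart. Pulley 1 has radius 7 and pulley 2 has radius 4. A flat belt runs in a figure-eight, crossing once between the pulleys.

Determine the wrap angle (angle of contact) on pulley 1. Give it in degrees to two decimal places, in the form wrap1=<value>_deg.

crossed belt: β = asin((r1+r2)/C) = asin(11/42) = 15.1831°
wrap1 = wrap2 = π + 2β = 210.3662°

wrap1=210.37_deg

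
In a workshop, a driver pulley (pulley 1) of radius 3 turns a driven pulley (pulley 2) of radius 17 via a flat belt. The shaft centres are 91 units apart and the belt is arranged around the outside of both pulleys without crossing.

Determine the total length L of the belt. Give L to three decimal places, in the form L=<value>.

L=246.990

open belt: β = asin((r2−r1)/C) = asin(14/91) = 8.8499°
wrap1 = π − 2β = 162.3002°
wrap2 = π + 2β = 197.6998°
tangent length = C·cosβ = 89.9166
L = r1·wrap1 + r2·wrap2 + 2·C·cosβ = 3·2.8327 + 17·3.4505 + 2·89.9166 = 246.9900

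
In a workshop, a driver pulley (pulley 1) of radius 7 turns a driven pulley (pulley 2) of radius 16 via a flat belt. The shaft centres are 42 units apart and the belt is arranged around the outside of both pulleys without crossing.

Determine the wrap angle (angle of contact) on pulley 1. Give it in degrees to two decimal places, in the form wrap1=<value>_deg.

open belt: β = asin((r2−r1)/C) = asin(9/42) = 12.3736°
wrap1 = π − 2β = 155.2527°
wrap2 = π + 2β = 204.7473°

wrap1=155.25_deg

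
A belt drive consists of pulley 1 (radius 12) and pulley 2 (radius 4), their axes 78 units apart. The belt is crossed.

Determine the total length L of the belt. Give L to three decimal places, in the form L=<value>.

L=209.559

crossed belt: β = asin((r1+r2)/C) = asin(16/78) = 11.8370°
wrap1 = wrap2 = π + 2β = 203.6740°
tangent length = C·cosβ = 76.3413
L = (r1+r2)·wrap + 2·C·cosβ = 16·3.5548 + 2·76.3413 = 209.5592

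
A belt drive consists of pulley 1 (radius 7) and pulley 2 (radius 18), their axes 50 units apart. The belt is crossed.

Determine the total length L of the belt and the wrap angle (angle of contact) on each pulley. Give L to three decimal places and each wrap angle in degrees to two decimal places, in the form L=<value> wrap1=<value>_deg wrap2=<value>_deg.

crossed belt: β = asin((r1+r2)/C) = asin(25/50) = 30.0000°
wrap1 = wrap2 = π + 2β = 240.0000°
tangent length = C·cosβ = 43.3013
L = (r1+r2)·wrap + 2·C·cosβ = 25·4.1888 + 2·43.3013 = 191.3223

L=191.322 wrap1=240.00_deg wrap2=240.00_deg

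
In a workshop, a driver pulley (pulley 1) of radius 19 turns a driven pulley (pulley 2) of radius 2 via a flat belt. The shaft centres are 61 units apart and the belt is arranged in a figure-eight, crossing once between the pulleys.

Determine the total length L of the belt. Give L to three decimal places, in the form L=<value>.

L=195.277

crossed belt: β = asin((r1+r2)/C) = asin(21/61) = 20.1368°
wrap1 = wrap2 = π + 2β = 220.2735°
tangent length = C·cosβ = 57.2713
L = (r1+r2)·wrap + 2·C·cosβ = 21·3.8445 + 2·57.2713 = 195.2770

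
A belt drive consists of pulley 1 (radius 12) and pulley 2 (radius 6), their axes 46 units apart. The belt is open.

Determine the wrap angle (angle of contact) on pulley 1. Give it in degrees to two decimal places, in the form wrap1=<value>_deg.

open belt: β = asin((r2−r1)/C) = asin(-6/46) = -7.4947°
wrap1 = π − 2β = 194.9894°
wrap2 = π + 2β = 165.0106°

wrap1=194.99_deg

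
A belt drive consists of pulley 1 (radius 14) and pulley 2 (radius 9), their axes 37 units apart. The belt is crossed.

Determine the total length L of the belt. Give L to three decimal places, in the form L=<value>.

L=161.079

crossed belt: β = asin((r1+r2)/C) = asin(23/37) = 38.4347°
wrap1 = wrap2 = π + 2β = 256.8693°
tangent length = C·cosβ = 28.9828
L = (r1+r2)·wrap + 2·C·cosβ = 23·4.4832 + 2·28.9828 = 161.0795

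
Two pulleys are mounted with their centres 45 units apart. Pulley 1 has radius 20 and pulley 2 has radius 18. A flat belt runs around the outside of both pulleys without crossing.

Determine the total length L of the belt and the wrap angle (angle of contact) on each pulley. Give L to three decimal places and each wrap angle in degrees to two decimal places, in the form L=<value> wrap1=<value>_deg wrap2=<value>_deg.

open belt: β = asin((r2−r1)/C) = asin(-2/45) = -2.5473°
wrap1 = π − 2β = 185.0946°
wrap2 = π + 2β = 174.9054°
tangent length = C·cosβ = 44.9555
L = r1·wrap1 + r2·wrap2 + 2·C·cosβ = 20·3.2305 + 18·3.0527 + 2·44.9555 = 209.4694

L=209.469 wrap1=185.09_deg wrap2=174.91_deg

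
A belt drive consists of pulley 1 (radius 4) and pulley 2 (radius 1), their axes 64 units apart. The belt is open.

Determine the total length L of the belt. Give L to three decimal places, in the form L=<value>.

L=143.849

open belt: β = asin((r2−r1)/C) = asin(-3/64) = -2.6867°
wrap1 = π − 2β = 185.3734°
wrap2 = π + 2β = 174.6266°
tangent length = C·cosβ = 63.9296
L = r1·wrap1 + r2·wrap2 + 2·C·cosβ = 4·3.2354 + 1·3.0478 + 2·63.9296 = 143.8486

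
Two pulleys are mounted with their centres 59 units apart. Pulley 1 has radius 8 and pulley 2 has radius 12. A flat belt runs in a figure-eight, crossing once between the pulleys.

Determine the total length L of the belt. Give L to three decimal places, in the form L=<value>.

L=187.679

crossed belt: β = asin((r1+r2)/C) = asin(20/59) = 19.8149°
wrap1 = wrap2 = π + 2β = 219.6299°
tangent length = C·cosβ = 55.5068
L = (r1+r2)·wrap + 2·C·cosβ = 20·3.8333 + 2·55.5068 = 187.6788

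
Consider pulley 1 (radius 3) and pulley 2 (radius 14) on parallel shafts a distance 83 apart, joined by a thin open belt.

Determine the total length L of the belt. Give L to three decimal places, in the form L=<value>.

L=220.867

open belt: β = asin((r2−r1)/C) = asin(11/83) = 7.6158°
wrap1 = π − 2β = 164.7684°
wrap2 = π + 2β = 195.2316°
tangent length = C·cosβ = 82.2679
L = r1·wrap1 + r2·wrap2 + 2·C·cosβ = 3·2.8758 + 14·3.4074 + 2·82.2679 = 220.8671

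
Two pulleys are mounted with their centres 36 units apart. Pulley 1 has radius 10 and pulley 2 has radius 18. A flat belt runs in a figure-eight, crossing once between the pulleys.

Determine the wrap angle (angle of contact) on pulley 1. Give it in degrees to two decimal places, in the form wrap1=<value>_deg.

crossed belt: β = asin((r1+r2)/C) = asin(28/36) = 51.0576°
wrap1 = wrap2 = π + 2β = 282.1151°

wrap1=282.12_deg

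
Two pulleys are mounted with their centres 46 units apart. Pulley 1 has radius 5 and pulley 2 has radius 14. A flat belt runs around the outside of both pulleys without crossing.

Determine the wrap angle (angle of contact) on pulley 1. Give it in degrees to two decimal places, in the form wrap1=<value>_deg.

wrap1=157.43_deg

open belt: β = asin((r2−r1)/C) = asin(9/46) = 11.2828°
wrap1 = π − 2β = 157.4344°
wrap2 = π + 2β = 202.5656°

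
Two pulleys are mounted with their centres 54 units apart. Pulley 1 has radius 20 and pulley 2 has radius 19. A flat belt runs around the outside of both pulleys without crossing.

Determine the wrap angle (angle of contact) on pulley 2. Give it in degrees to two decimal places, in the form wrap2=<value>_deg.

wrap2=177.88_deg

open belt: β = asin((r2−r1)/C) = asin(-1/54) = -1.0611°
wrap1 = π − 2β = 182.1222°
wrap2 = π + 2β = 177.8778°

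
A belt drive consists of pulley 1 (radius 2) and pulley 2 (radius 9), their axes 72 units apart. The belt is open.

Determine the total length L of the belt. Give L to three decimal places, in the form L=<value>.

L=179.239

open belt: β = asin((r2−r1)/C) = asin(7/72) = 5.5792°
wrap1 = π − 2β = 168.8415°
wrap2 = π + 2β = 191.1585°
tangent length = C·cosβ = 71.6589
L = r1·wrap1 + r2·wrap2 + 2·C·cosβ = 2·2.9468 + 9·3.3363 + 2·71.6589 = 179.2386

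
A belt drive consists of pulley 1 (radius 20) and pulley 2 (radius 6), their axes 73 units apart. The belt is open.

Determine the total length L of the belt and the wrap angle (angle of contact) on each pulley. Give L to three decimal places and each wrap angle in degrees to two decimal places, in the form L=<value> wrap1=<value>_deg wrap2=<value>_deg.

open belt: β = asin((r2−r1)/C) = asin(-14/73) = -11.0567°
wrap1 = π − 2β = 202.1135°
wrap2 = π + 2β = 157.8865°
tangent length = C·cosβ = 71.6450
L = r1·wrap1 + r2·wrap2 + 2·C·cosβ = 20·3.5275 + 6·2.7556 + 2·71.6450 = 230.3747

L=230.375 wrap1=202.11_deg wrap2=157.89_deg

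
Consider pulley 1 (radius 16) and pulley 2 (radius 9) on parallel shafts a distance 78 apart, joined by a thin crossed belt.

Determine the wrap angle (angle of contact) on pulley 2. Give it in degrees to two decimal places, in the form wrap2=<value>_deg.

crossed belt: β = asin((r1+r2)/C) = asin(25/78) = 18.6939°
wrap1 = wrap2 = π + 2β = 217.3879°

wrap2=217.39_deg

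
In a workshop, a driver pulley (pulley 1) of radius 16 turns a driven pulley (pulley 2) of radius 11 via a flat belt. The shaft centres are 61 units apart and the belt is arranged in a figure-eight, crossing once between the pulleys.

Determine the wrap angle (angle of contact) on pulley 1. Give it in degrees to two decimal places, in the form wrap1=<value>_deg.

crossed belt: β = asin((r1+r2)/C) = asin(27/61) = 26.2714°
wrap1 = wrap2 = π + 2β = 232.5427°

wrap1=232.54_deg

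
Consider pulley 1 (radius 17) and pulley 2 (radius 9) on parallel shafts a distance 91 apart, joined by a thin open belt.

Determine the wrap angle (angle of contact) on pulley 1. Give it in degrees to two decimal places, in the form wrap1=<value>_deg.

open belt: β = asin((r2−r1)/C) = asin(-8/91) = -5.0435°
wrap1 = π − 2β = 190.0870°
wrap2 = π + 2β = 169.9130°

wrap1=190.09_deg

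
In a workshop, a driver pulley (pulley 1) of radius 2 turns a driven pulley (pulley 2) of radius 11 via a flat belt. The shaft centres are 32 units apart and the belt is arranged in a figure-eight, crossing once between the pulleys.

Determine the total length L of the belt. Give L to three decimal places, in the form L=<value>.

crossed belt: β = asin((r1+r2)/C) = asin(13/32) = 23.9695°
wrap1 = wrap2 = π + 2β = 227.9390°
tangent length = C·cosβ = 29.2404
L = (r1+r2)·wrap + 2·C·cosβ = 13·3.9783 + 2·29.2404 = 110.1985

L=110.198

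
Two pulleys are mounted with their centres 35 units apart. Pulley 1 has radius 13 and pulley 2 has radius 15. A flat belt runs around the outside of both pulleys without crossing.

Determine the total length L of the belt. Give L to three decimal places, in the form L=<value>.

open belt: β = asin((r2−r1)/C) = asin(2/35) = 3.2758°
wrap1 = π − 2β = 173.4483°
wrap2 = π + 2β = 186.5517°
tangent length = C·cosβ = 34.9428
L = r1·wrap1 + r2·wrap2 + 2·C·cosβ = 13·3.0272 + 15·3.2559 + 2·34.9428 = 158.0789

L=158.079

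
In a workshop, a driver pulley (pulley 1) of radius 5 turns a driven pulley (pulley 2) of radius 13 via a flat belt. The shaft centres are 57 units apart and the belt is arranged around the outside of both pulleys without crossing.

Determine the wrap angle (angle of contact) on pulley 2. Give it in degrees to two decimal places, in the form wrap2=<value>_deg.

wrap2=196.14_deg

open belt: β = asin((r2−r1)/C) = asin(8/57) = 8.0682°
wrap1 = π − 2β = 163.8637°
wrap2 = π + 2β = 196.1363°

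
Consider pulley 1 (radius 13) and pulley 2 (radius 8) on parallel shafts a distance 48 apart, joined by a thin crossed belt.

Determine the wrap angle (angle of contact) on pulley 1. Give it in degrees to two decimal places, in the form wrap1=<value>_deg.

wrap1=231.89_deg

crossed belt: β = asin((r1+r2)/C) = asin(21/48) = 25.9445°
wrap1 = wrap2 = π + 2β = 231.8890°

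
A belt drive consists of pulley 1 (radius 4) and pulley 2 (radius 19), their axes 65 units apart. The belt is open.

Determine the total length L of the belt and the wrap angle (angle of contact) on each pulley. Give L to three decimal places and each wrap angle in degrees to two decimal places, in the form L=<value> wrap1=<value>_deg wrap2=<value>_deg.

L=205.734 wrap1=153.32_deg wrap2=206.68_deg

open belt: β = asin((r2−r1)/C) = asin(15/65) = 13.3424°
wrap1 = π − 2β = 153.3153°
wrap2 = π + 2β = 206.6847°
tangent length = C·cosβ = 63.2456
L = r1·wrap1 + r2·wrap2 + 2·C·cosβ = 4·2.6759 + 19·3.6073 + 2·63.2456 = 205.7338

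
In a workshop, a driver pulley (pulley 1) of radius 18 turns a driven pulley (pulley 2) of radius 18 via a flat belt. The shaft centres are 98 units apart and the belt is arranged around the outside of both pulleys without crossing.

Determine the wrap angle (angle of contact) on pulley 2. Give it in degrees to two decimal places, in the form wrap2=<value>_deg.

wrap2=180.00_deg

open belt: β = asin((r2−r1)/C) = asin(0/98) = 0.0000°
wrap1 = π − 2β = 180.0000°
wrap2 = π + 2β = 180.0000°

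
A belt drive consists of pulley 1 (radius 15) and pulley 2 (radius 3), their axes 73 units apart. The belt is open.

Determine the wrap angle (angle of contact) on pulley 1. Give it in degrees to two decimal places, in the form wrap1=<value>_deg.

wrap1=198.92_deg

open belt: β = asin((r2−r1)/C) = asin(-12/73) = -9.4614°
wrap1 = π − 2β = 198.9229°
wrap2 = π + 2β = 161.0771°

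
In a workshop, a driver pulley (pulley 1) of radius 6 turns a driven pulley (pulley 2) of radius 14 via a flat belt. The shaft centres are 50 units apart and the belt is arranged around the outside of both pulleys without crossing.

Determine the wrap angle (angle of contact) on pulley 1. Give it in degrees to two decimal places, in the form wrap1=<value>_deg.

wrap1=161.59_deg

open belt: β = asin((r2−r1)/C) = asin(8/50) = 9.2069°
wrap1 = π − 2β = 161.5862°
wrap2 = π + 2β = 198.4138°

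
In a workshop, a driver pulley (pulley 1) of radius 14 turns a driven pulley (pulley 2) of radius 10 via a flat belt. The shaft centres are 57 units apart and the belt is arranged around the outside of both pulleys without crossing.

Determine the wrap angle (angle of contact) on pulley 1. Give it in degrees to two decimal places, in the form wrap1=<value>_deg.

open belt: β = asin((r2−r1)/C) = asin(-4/57) = -4.0241°
wrap1 = π − 2β = 188.0481°
wrap2 = π + 2β = 171.9519°

wrap1=188.05_deg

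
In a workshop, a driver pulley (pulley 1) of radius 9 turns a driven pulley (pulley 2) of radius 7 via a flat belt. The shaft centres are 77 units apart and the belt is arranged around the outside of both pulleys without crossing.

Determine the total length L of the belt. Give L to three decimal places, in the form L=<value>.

open belt: β = asin((r2−r1)/C) = asin(-2/77) = -1.4884°
wrap1 = π − 2β = 182.9767°
wrap2 = π + 2β = 177.0233°
tangent length = C·cosβ = 76.9740
L = r1·wrap1 + r2·wrap2 + 2·C·cosβ = 9·3.1935 + 7·3.0896 + 2·76.9740 = 204.3174

L=204.317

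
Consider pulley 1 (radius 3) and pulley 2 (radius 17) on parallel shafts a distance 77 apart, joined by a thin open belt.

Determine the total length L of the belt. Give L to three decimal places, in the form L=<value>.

open belt: β = asin((r2−r1)/C) = asin(14/77) = 10.4757°
wrap1 = π − 2β = 159.0486°
wrap2 = π + 2β = 200.9514°
tangent length = C·cosβ = 75.7166
L = r1·wrap1 + r2·wrap2 + 2·C·cosβ = 3·2.7759 + 17·3.5073 + 2·75.7166 = 219.3844

L=219.384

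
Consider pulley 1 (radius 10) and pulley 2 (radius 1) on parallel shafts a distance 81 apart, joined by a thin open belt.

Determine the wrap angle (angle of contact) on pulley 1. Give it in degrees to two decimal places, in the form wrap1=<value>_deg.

open belt: β = asin((r2−r1)/C) = asin(-9/81) = -6.3794°
wrap1 = π − 2β = 192.7587°
wrap2 = π + 2β = 167.2413°

wrap1=192.76_deg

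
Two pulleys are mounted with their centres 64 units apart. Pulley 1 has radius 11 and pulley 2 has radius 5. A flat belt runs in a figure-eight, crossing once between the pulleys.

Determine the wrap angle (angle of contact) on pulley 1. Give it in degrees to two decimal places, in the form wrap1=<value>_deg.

wrap1=208.96_deg

crossed belt: β = asin((r1+r2)/C) = asin(16/64) = 14.4775°
wrap1 = wrap2 = π + 2β = 208.9550°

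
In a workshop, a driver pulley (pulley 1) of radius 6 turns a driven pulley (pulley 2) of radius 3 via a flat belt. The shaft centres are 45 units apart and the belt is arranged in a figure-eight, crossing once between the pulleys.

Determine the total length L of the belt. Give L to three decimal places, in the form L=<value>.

L=120.080

crossed belt: β = asin((r1+r2)/C) = asin(9/45) = 11.5370°
wrap1 = wrap2 = π + 2β = 203.0739°
tangent length = C·cosβ = 44.0908
L = (r1+r2)·wrap + 2·C·cosβ = 9·3.5443 + 2·44.0908 = 120.0804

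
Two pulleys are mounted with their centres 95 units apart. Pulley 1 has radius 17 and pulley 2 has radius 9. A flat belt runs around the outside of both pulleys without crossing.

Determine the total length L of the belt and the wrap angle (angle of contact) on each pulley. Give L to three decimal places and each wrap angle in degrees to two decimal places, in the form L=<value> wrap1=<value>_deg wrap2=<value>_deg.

L=272.355 wrap1=189.66_deg wrap2=170.34_deg

open belt: β = asin((r2−r1)/C) = asin(-8/95) = -4.8306°
wrap1 = π − 2β = 189.6613°
wrap2 = π + 2β = 170.3387°
tangent length = C·cosβ = 94.6626
L = r1·wrap1 + r2·wrap2 + 2·C·cosβ = 17·3.3102 + 9·2.9730 + 2·94.6626 = 272.3555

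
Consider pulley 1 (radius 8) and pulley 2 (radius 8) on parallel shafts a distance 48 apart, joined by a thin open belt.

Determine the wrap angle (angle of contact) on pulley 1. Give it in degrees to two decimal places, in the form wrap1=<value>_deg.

wrap1=180.00_deg

open belt: β = asin((r2−r1)/C) = asin(0/48) = 0.0000°
wrap1 = π − 2β = 180.0000°
wrap2 = π + 2β = 180.0000°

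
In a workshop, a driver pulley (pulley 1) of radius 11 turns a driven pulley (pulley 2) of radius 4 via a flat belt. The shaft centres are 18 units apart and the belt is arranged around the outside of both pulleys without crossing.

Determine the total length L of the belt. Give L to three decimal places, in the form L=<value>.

open belt: β = asin((r2−r1)/C) = asin(-7/18) = -22.8854°
wrap1 = π − 2β = 225.7708°
wrap2 = π + 2β = 134.2292°
tangent length = C·cosβ = 16.5831
L = r1·wrap1 + r2·wrap2 + 2·C·cosβ = 11·3.9404 + 4·2.3427 + 2·16.5831 = 85.8821

L=85.882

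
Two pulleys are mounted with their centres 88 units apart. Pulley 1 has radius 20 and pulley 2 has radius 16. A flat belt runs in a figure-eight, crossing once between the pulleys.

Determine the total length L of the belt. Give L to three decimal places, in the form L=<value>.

L=304.041

crossed belt: β = asin((r1+r2)/C) = asin(36/88) = 24.1477°
wrap1 = wrap2 = π + 2β = 228.2955°
tangent length = C·cosβ = 80.2994
L = (r1+r2)·wrap + 2·C·cosβ = 36·3.9845 + 2·80.2994 = 304.0412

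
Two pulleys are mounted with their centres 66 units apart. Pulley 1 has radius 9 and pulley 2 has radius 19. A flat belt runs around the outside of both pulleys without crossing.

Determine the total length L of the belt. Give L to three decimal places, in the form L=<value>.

open belt: β = asin((r2−r1)/C) = asin(10/66) = 8.7147°
wrap1 = π − 2β = 162.5705°
wrap2 = π + 2β = 197.4295°
tangent length = C·cosβ = 65.2380
L = r1·wrap1 + r2·wrap2 + 2·C·cosβ = 9·2.8374 + 19·3.4458 + 2·65.2380 = 221.4827

L=221.483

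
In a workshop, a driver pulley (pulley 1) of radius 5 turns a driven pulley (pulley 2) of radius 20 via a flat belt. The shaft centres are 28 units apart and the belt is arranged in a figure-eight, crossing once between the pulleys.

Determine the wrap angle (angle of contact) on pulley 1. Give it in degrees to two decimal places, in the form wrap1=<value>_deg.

wrap1=306.47_deg

crossed belt: β = asin((r1+r2)/C) = asin(25/28) = 63.2345°
wrap1 = wrap2 = π + 2β = 306.4690°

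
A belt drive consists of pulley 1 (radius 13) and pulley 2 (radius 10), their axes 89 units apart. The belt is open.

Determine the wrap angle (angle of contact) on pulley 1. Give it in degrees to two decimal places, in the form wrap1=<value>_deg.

wrap1=183.86_deg

open belt: β = asin((r2−r1)/C) = asin(-3/89) = -1.9317°
wrap1 = π − 2β = 183.8634°
wrap2 = π + 2β = 176.1366°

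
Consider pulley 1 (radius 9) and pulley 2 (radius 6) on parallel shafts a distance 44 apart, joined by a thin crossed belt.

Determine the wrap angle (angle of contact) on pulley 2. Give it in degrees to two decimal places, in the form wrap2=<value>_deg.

wrap2=219.86_deg

crossed belt: β = asin((r1+r2)/C) = asin(15/44) = 19.9323°
wrap1 = wrap2 = π + 2β = 219.8645°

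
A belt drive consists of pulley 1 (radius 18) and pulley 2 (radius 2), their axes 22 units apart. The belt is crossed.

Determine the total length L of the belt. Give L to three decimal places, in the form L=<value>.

L=126.806

crossed belt: β = asin((r1+r2)/C) = asin(20/22) = 65.3800°
wrap1 = wrap2 = π + 2β = 310.7600°
tangent length = C·cosβ = 9.1652
L = (r1+r2)·wrap + 2·C·cosβ = 20·5.4238 + 2·9.1652 = 126.8060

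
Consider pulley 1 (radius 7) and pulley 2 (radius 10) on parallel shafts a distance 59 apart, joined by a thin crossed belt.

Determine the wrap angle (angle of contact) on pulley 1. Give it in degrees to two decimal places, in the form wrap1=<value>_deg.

wrap1=213.49_deg

crossed belt: β = asin((r1+r2)/C) = asin(17/59) = 16.7464°
wrap1 = wrap2 = π + 2β = 213.4927°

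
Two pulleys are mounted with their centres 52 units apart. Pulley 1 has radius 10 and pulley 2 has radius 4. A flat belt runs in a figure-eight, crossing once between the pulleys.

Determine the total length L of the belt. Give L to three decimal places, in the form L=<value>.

crossed belt: β = asin((r1+r2)/C) = asin(14/52) = 15.6185°
wrap1 = wrap2 = π + 2β = 211.2370°
tangent length = C·cosβ = 50.0799
L = (r1+r2)·wrap + 2·C·cosβ = 14·3.6868 + 2·50.0799 = 151.7748

L=151.775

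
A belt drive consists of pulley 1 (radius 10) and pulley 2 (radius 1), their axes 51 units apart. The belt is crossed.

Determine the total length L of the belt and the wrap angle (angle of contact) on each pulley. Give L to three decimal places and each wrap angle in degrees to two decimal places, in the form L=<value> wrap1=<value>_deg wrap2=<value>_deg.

crossed belt: β = asin((r1+r2)/C) = asin(11/51) = 12.4558°
wrap1 = wrap2 = π + 2β = 204.9116°
tangent length = C·cosβ = 49.7996
L = (r1+r2)·wrap + 2·C·cosβ = 11·3.5764 + 2·49.7996 = 138.9394

L=138.939 wrap1=204.91_deg wrap2=204.91_deg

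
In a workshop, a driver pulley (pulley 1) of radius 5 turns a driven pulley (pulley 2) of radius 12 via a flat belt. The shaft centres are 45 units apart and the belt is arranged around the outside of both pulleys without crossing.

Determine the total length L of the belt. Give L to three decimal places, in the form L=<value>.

L=144.498

open belt: β = asin((r2−r1)/C) = asin(7/45) = 8.9490°
wrap1 = π − 2β = 162.1020°
wrap2 = π + 2β = 197.8980°
tangent length = C·cosβ = 44.4522
L = r1·wrap1 + r2·wrap2 + 2·C·cosβ = 5·2.8292 + 12·3.4540 + 2·44.4522 = 144.4982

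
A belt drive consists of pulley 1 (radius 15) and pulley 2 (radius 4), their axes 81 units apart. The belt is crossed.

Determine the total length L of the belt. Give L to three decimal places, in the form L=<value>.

L=226.168

crossed belt: β = asin((r1+r2)/C) = asin(19/81) = 13.5662°
wrap1 = wrap2 = π + 2β = 207.1323°
tangent length = C·cosβ = 78.7401
L = (r1+r2)·wrap + 2·C·cosβ = 19·3.6151 + 2·78.7401 = 226.1678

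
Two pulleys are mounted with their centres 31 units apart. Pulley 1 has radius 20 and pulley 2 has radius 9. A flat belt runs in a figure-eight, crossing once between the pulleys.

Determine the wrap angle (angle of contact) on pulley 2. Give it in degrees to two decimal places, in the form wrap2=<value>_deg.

wrap2=318.61_deg

crossed belt: β = asin((r1+r2)/C) = asin(29/31) = 69.3065°
wrap1 = wrap2 = π + 2β = 318.6129°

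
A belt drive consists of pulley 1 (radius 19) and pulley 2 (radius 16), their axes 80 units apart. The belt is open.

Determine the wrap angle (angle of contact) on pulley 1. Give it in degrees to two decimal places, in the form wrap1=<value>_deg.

wrap1=184.30_deg

open belt: β = asin((r2−r1)/C) = asin(-3/80) = -2.1491°
wrap1 = π − 2β = 184.2982°
wrap2 = π + 2β = 175.7018°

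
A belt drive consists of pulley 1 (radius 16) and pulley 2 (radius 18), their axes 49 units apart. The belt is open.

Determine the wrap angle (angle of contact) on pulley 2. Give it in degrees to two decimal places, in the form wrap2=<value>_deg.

wrap2=184.68_deg

open belt: β = asin((r2−r1)/C) = asin(2/49) = 2.3393°
wrap1 = π − 2β = 175.3215°
wrap2 = π + 2β = 184.6785°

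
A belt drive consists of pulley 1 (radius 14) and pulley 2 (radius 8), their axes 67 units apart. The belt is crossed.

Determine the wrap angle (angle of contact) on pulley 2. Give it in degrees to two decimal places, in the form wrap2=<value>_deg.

wrap2=218.34_deg

crossed belt: β = asin((r1+r2)/C) = asin(22/67) = 19.1692°
wrap1 = wrap2 = π + 2β = 218.3383°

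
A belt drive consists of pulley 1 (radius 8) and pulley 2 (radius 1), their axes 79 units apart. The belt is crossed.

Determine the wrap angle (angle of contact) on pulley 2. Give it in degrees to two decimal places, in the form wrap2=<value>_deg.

crossed belt: β = asin((r1+r2)/C) = asin(9/79) = 6.5416°
wrap1 = wrap2 = π + 2β = 193.0831°

wrap2=193.08_deg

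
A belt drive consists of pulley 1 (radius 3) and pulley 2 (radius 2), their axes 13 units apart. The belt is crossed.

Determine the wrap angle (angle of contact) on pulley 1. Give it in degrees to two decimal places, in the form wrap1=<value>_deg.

wrap1=225.24_deg

crossed belt: β = asin((r1+r2)/C) = asin(5/13) = 22.6199°
wrap1 = wrap2 = π + 2β = 225.2397°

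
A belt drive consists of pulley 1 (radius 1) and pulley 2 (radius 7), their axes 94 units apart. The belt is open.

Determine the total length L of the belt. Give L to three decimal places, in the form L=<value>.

L=213.516

open belt: β = asin((r2−r1)/C) = asin(6/94) = 3.6597°
wrap1 = π − 2β = 172.6807°
wrap2 = π + 2β = 187.3193°
tangent length = C·cosβ = 93.8083
L = r1·wrap1 + r2·wrap2 + 2·C·cosβ = 1·3.0138 + 7·3.2693 + 2·93.8083 = 213.5159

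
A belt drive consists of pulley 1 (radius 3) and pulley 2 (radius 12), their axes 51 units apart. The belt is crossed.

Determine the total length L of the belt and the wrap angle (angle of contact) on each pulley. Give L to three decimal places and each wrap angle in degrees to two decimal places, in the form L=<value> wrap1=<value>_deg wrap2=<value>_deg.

crossed belt: β = asin((r1+r2)/C) = asin(15/51) = 17.1046°
wrap1 = wrap2 = π + 2β = 214.2093°
tangent length = C·cosβ = 48.7442
L = (r1+r2)·wrap + 2·C·cosβ = 15·3.7387 + 2·48.7442 = 153.5683

L=153.568 wrap1=214.21_deg wrap2=214.21_deg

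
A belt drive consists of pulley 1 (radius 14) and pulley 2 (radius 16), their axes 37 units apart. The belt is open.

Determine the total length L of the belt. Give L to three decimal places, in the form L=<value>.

open belt: β = asin((r2−r1)/C) = asin(2/37) = 3.0986°
wrap1 = π − 2β = 173.8028°
wrap2 = π + 2β = 186.1972°
tangent length = C·cosβ = 36.9459
L = r1·wrap1 + r2·wrap2 + 2·C·cosβ = 14·3.0334 + 16·3.2498 + 2·36.9459 = 168.3559

L=168.356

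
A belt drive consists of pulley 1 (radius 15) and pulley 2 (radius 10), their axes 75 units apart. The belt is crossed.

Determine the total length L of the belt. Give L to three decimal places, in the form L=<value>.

L=236.953

crossed belt: β = asin((r1+r2)/C) = asin(25/75) = 19.4712°
wrap1 = wrap2 = π + 2β = 218.9424°
tangent length = C·cosβ = 70.7107
L = (r1+r2)·wrap + 2·C·cosβ = 25·3.8213 + 2·70.7107 = 236.9530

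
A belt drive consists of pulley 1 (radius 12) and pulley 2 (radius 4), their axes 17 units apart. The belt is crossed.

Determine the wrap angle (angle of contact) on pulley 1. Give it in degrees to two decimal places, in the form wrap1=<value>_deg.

crossed belt: β = asin((r1+r2)/C) = asin(16/17) = 70.2501°
wrap1 = wrap2 = π + 2β = 320.5002°

wrap1=320.50_deg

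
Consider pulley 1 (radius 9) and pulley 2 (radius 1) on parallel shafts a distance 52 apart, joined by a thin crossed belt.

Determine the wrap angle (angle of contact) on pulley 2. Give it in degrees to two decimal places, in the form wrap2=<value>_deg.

crossed belt: β = asin((r1+r2)/C) = asin(10/52) = 11.0875°
wrap1 = wrap2 = π + 2β = 202.1750°

wrap2=202.17_deg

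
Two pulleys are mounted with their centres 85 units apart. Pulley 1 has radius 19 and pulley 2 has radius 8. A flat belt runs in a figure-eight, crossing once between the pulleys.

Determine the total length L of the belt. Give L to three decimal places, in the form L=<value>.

crossed belt: β = asin((r1+r2)/C) = asin(27/85) = 18.5207°
wrap1 = wrap2 = π + 2β = 217.0414°
tangent length = C·cosβ = 80.5978
L = (r1+r2)·wrap + 2·C·cosβ = 27·3.7881 + 2·80.5978 = 263.4739

L=263.474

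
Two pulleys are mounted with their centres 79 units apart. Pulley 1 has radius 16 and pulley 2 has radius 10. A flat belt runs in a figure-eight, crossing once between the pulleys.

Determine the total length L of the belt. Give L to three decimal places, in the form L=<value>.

L=248.318

crossed belt: β = asin((r1+r2)/C) = asin(26/79) = 19.2150°
wrap1 = wrap2 = π + 2β = 218.4300°
tangent length = C·cosβ = 74.5989
L = (r1+r2)·wrap + 2·C·cosβ = 26·3.8123 + 2·74.5989 = 248.3182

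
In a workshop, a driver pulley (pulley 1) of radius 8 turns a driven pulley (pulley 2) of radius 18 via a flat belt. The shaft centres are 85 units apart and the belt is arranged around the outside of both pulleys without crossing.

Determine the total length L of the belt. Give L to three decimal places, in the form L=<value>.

L=252.859

open belt: β = asin((r2−r1)/C) = asin(10/85) = 6.7563°
wrap1 = π − 2β = 166.4873°
wrap2 = π + 2β = 193.5127°
tangent length = C·cosβ = 84.4097
L = r1·wrap1 + r2·wrap2 + 2·C·cosβ = 8·2.9058 + 18·3.3774 + 2·84.4097 = 252.8592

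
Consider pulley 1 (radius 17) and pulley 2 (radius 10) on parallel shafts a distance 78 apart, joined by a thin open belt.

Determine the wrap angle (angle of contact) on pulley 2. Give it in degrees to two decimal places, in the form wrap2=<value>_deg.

wrap2=169.70_deg

open belt: β = asin((r2−r1)/C) = asin(-7/78) = -5.1489°
wrap1 = π − 2β = 190.2977°
wrap2 = π + 2β = 169.7023°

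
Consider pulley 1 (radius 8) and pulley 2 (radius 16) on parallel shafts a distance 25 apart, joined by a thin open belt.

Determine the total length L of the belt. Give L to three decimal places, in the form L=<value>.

open belt: β = asin((r2−r1)/C) = asin(8/25) = 18.6629°
wrap1 = π − 2β = 142.6742°
wrap2 = π + 2β = 217.3258°
tangent length = C·cosβ = 23.6854
L = r1·wrap1 + r2·wrap2 + 2·C·cosβ = 8·2.4901 + 16·3.7931 + 2·23.6854 = 127.9808

L=127.981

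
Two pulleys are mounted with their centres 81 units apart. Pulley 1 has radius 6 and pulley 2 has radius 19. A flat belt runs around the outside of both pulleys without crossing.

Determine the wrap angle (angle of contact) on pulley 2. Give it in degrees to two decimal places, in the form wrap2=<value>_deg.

open belt: β = asin((r2−r1)/C) = asin(13/81) = 9.2356°
wrap1 = π − 2β = 161.5289°
wrap2 = π + 2β = 198.4711°

wrap2=198.47_deg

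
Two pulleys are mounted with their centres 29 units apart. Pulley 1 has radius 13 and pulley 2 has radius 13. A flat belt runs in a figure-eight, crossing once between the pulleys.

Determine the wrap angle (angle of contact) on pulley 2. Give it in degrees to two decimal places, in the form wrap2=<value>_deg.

crossed belt: β = asin((r1+r2)/C) = asin(26/29) = 63.7084°
wrap1 = wrap2 = π + 2β = 307.4169°

wrap2=307.42_deg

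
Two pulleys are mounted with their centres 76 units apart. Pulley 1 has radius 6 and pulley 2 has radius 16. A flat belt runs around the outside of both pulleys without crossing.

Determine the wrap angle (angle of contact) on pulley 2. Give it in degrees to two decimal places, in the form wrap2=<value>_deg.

wrap2=195.12_deg

open belt: β = asin((r2−r1)/C) = asin(10/76) = 7.5608°
wrap1 = π − 2β = 164.8783°
wrap2 = π + 2β = 195.1217°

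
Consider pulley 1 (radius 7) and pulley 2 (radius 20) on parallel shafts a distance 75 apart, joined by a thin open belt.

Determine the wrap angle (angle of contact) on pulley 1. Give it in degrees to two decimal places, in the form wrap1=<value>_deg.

open belt: β = asin((r2−r1)/C) = asin(13/75) = 9.9817°
wrap1 = π − 2β = 160.0366°
wrap2 = π + 2β = 199.9634°

wrap1=160.04_deg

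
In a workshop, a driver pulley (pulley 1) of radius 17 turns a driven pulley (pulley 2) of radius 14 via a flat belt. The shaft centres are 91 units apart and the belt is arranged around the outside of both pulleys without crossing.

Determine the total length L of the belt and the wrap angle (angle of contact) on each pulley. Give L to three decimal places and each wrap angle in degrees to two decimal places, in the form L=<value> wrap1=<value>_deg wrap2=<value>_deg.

L=279.488 wrap1=183.78_deg wrap2=176.22_deg

open belt: β = asin((r2−r1)/C) = asin(-3/91) = -1.8892°
wrap1 = π − 2β = 183.7784°
wrap2 = π + 2β = 176.2216°
tangent length = C·cosβ = 90.9505
L = r1·wrap1 + r2·wrap2 + 2·C·cosβ = 17·3.2075 + 14·3.0756 + 2·90.9505 = 279.4883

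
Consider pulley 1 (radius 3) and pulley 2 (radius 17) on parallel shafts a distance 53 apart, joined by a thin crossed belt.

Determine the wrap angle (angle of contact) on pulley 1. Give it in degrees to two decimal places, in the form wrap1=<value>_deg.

crossed belt: β = asin((r1+r2)/C) = asin(20/53) = 22.1702°
wrap1 = wrap2 = π + 2β = 224.3403°

wrap1=224.34_deg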